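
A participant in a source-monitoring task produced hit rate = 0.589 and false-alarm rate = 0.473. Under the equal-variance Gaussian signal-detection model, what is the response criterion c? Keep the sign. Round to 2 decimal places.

c = -0.08

z(0.589) = 0.2250, z(0.473) = -0.0677
c = −½·[z(H) + z(FA)] = −0.5 × (0.2250 + (-0.0677)) = -0.07865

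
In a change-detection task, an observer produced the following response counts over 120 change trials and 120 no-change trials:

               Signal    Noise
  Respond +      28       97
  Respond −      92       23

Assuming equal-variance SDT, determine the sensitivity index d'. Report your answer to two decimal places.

H = 28/120 = 0.2333
FA = 97/120 = 0.8083
Φ⁻¹(0.2333) = -0.7280, Φ⁻¹(0.8083) = 0.8716
d' = z(H) − z(FA) = -0.7280 − 0.8716 = -1.5996

d' = -1.60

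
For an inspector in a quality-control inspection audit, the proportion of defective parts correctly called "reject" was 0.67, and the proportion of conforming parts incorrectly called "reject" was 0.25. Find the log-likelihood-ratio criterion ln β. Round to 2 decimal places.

Φ⁻¹(0.67) = 0.440, Φ⁻¹(0.25) = -0.674
ln β = −½·[z(H)² − z(FA)²] = −0.5 × (0.194 − 0.454) = 0.130

ln β = 0.13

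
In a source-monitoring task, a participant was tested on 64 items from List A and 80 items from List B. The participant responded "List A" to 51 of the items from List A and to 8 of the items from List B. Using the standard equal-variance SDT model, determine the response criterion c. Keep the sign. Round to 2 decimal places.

H = 51/64 = 0.7969
FA = 8/80 = 0.1000
z(H) = z(0.7969) = 0.8306
z(FA) = z(0.1000) = -1.2816
c = −½·[z(H) + z(FA)] = −0.5 × (0.8306 + (-1.2816)) = 0.2255

c = 0.23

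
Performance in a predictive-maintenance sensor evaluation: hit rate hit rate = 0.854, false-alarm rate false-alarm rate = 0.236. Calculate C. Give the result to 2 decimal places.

C = -0.17

z(H) = 1.0537
z(FA) = -0.7192
c = −½·[z(H) + z(FA)] = −0.5 × (1.0537 + (-0.7192)) = -0.16725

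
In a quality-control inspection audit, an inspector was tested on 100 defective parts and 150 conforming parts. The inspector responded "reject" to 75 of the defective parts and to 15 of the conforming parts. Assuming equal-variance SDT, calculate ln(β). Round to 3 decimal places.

H = 75/100 = 0.7500
FA = 15/150 = 0.1000
z(H) = 0.6745
z(FA) = -1.2816
ln β = −½·[z(H)² − z(FA)²] = −0.5 × (0.4550 − 1.6425) = 0.59375

ln β = 0.594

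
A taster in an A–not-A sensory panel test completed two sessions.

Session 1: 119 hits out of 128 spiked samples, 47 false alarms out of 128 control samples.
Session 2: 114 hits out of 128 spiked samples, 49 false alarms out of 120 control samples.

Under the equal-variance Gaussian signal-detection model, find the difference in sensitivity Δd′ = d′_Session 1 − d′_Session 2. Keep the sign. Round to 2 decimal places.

Session 1: z(0.9297) = 1.474, z(0.3672) = -0.339, d' = 1.813
Session 2: z(0.8906) = 1.230, z(0.4083) = -0.232, d' = 1.462
Δd' = d'_Session 1 − d'_Session 2 = 1.813 − 1.462 = 0.351
Session 1 has the higher sensitivity.

Δd′ = 0.35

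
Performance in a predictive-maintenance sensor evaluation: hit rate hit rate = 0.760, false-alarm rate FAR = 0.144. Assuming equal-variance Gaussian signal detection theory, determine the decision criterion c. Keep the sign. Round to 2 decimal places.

c = 0.18

z(H) = z(0.760) = 0.7063
z(FA) = z(0.144) = -1.0625
c = −½·[z(H) + z(FA)] = −0.5 × (0.7063 + (-1.0625)) = 0.1781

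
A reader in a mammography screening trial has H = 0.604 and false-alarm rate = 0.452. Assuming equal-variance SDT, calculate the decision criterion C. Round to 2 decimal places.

C = -0.07

z(H) = 0.264
z(FA) = -0.121
c = −½·[z(H) + z(FA)] = −0.5 × (0.264 + (-0.121)) = -0.0715
c < 0: the reader has a liberal response bias.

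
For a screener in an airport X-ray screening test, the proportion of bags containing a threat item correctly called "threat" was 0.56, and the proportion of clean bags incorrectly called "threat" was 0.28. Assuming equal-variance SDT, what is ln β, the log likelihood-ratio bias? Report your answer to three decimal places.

Φ⁻¹(0.56) = 0.1510, Φ⁻¹(0.28) = -0.5828
ln β = −½·[z(H)² − z(FA)²] = −0.5 × (0.0228 − 0.3397) = 0.15845

ln β = 0.158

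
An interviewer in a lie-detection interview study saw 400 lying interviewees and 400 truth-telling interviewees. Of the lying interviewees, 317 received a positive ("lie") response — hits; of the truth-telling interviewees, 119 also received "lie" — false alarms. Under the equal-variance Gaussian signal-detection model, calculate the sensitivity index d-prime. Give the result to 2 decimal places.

H = 317/400 = 0.7925
FA = 119/400 = 0.2975
z(H) = 0.8151
z(FA) = -0.5316
d' = z(H) − z(FA) = 0.8151 − (-0.5316) = 1.3467

d-prime = 1.35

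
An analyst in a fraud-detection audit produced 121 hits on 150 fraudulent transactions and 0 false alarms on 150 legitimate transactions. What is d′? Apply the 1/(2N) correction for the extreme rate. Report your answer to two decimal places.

d′ = 3.58

The false-alarm rate is 0/150 = 0, so apply the 1/(2N) correction: FA → 1/(2·150) = 0.00333.
z(H) = z(0.80667) = 0.866
z(FA) = z(0.00333) = -2.713
d' = 0.866 − (-2.713) = 3.579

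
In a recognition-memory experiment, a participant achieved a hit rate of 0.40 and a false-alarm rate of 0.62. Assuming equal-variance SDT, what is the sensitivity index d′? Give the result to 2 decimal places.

Φ⁻¹(H) = Φ⁻¹(0.40) = -0.2533
Φ⁻¹(FA) = Φ⁻¹(0.62) = 0.3055
d' = z(H) − z(FA) = -0.2533 − 0.3055 = -0.5588

d′ = -0.56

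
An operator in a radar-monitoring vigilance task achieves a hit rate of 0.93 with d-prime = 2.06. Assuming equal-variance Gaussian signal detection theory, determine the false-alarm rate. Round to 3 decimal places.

z(hit rate) = z(0.93) = 1.4758
z(FA) = z(H) − d' = 1.4758 − 2.06 = -0.5842
false-alarm rate = Φ(-0.5842) = 0.2795

false-alarm rate = 0.280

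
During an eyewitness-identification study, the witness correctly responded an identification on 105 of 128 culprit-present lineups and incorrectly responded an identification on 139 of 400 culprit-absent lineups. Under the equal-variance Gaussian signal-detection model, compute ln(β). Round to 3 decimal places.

ln β = -0.343

H = 105/128 = 0.8203
FA = 139/400 = 0.3475
Φ⁻¹(0.8203) = 0.9165, Φ⁻¹(0.3475) = -0.3921
ln β = −½·[z(H)² − z(FA)²] = −0.5 × (0.8400 − 0.1537) = -0.34315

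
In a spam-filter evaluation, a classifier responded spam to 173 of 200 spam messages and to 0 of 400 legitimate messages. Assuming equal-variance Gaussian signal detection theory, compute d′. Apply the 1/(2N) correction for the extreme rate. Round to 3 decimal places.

The false-alarm rate is 0/400 = 0, so apply the 1/(2N) correction: FA → 1/(2·400) = 0.00125.
z(H) = z(0.86500) = 1.1031
z(FA) = z(0.00125) = -3.0233
d' = 1.1031 − (-3.0233) = 4.1264

d′ = 4.126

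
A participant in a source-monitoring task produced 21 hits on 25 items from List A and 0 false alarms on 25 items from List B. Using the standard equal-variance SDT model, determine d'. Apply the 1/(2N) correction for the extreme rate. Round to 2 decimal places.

d' = 3.05

The false-alarm rate is 0/25 = 0, so apply the 1/(2N) correction: FA → 1/(2·25) = 0.02000.
z(H) = z(0.84000) = 0.994
z(FA) = z(0.02000) = -2.054
d' = 0.994 − (-2.054) = 3.048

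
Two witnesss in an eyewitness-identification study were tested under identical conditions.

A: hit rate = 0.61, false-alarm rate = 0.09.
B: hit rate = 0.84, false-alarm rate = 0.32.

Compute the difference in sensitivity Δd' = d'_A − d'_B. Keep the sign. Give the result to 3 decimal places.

A: z(0.61) = 0.2793, z(0.09) = -1.3408, d' = 1.6201
B: z(0.84) = 0.9945, z(0.32) = -0.4677, d' = 1.4622
Δd' = d'_A − d'_B = 1.6201 − 1.4622 = 0.1579
A has the higher sensitivity.

Δd' = 0.158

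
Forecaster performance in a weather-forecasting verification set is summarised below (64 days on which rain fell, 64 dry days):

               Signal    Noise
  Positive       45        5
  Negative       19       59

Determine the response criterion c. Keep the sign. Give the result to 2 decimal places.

c = 0.44

H = 45/64 = 0.7031
FA = 5/64 = 0.0781
Φ⁻¹(0.7031) = 0.533, Φ⁻¹(0.0781) = -1.418
c = −½·[z(H) + z(FA)] = −0.5 × (0.533 + (-1.418)) = 0.4425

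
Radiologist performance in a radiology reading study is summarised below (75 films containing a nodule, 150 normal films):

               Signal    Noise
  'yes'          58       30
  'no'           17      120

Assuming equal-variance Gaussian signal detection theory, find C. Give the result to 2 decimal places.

H = 58/75 = 0.7733
FA = 30/150 = 0.2000
Φ⁻¹(H) = 0.7498
Φ⁻¹(FA) = -0.8416
c = −½·[z(H) + z(FA)] = −0.5 × (0.7498 + (-0.8416)) = 0.0459
c > 0: the radiologist has a conservative response bias.

C = 0.05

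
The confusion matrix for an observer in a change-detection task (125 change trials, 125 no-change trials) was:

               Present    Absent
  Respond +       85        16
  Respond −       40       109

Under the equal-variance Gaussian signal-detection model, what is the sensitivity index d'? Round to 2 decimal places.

H = 85/125 = 0.6800
FA = 16/125 = 0.1280
Φ⁻¹(H) = 0.4677
Φ⁻¹(FA) = -1.1359
d' = z(H) − z(FA) = 0.4677 − (-1.1359) = 1.6036

d' = 1.60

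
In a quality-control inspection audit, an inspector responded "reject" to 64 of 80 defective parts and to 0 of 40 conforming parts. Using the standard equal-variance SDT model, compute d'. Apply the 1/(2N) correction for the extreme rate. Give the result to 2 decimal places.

The false-alarm rate is 0/40 = 0, so apply the 1/(2N) correction: FA → 1/(2·40) = 0.01250.
z(H) = z(0.80000) = 0.842
z(FA) = z(0.01250) = -2.241
d' = 0.842 − (-2.241) = 3.083

d' = 3.08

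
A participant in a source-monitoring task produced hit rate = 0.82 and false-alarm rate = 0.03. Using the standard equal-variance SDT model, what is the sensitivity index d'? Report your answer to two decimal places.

z(0.82) = 0.9154, z(0.03) = -1.8808
d' = z(H) − z(FA) = 0.9154 − (-1.8808) = 2.7962

d' = 2.80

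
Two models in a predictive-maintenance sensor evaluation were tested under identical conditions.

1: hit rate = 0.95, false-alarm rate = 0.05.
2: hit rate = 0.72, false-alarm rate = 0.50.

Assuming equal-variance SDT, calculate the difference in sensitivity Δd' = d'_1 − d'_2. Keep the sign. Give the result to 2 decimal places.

Δd' = 2.71

1: z(0.95) = 1.645, z(0.05) = -1.645, d' = 3.290
2: z(0.72) = 0.583, z(0.50) = 0.000, d' = 0.583
Δd' = d'_1 − d'_2 = 3.290 − 0.583 = 2.707
1 has the higher sensitivity.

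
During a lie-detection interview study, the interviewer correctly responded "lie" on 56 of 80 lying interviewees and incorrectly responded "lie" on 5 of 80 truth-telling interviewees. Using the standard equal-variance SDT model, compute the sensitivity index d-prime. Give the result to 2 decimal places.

H = 56/80 = 0.7000
FA = 5/80 = 0.0625
Φ⁻¹(0.7000) = 0.5244, Φ⁻¹(0.0625) = -1.5341
d' = z(H) − z(FA) = 0.5244 − (-1.5341) = 2.0585

d-prime = 2.06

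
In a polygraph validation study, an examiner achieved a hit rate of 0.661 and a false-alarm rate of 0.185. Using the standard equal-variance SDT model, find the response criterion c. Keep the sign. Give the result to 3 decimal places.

z(0.661) = 0.4152, z(0.185) = -0.8965
c = −½·[z(H) + z(FA)] = −0.5 × (0.4152 + (-0.8965)) = 0.24065
c > 0: the examiner has a conservative response bias.

c = 0.241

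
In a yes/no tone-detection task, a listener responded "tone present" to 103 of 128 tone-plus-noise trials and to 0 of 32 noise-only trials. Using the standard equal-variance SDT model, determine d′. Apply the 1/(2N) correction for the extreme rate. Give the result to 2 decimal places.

The false-alarm rate is 0/32 = 0, so apply the 1/(2N) correction: FA → 1/(2·32) = 0.01562.
z(H) = z(0.80469) = 0.858
z(FA) = z(0.01562) = -2.154
d' = 0.858 − (-2.154) = 3.012

d′ = 3.01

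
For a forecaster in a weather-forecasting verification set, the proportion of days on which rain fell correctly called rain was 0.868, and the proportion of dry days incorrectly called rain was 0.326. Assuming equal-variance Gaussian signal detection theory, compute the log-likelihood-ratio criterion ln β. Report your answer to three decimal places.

ln β = -0.522

z(H) = 1.1170
z(FA) = -0.4510
ln β = −½·[z(H)² − z(FA)²] = −0.5 × (1.2477 − 0.2034) = -0.52215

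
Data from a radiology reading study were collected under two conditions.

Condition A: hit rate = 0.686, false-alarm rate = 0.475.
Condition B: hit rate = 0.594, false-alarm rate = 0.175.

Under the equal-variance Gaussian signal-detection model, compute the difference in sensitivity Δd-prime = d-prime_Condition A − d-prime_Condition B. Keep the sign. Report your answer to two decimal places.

Condition A: z(0.686) = 0.485, z(0.475) = -0.063, d' = 0.548
Condition B: z(0.594) = 0.238, z(0.175) = -0.935, d' = 1.173
Δd' = d'_Condition A − d'_Condition B = 0.548 − 1.173 = -0.625
Condition B has the higher sensitivity.

Δd-prime = -0.63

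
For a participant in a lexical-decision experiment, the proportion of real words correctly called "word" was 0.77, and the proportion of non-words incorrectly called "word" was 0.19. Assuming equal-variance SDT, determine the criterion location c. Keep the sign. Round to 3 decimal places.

z(H) = z(0.77) = 0.7388
z(FA) = z(0.19) = -0.8779
c = −½·[z(H) + z(FA)] = −0.5 × (0.7388 + (-0.8779)) = 0.06955

c = 0.070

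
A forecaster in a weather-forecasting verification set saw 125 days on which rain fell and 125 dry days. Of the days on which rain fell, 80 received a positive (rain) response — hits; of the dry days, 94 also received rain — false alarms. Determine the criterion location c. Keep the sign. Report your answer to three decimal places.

c = -0.520

H = 80/125 = 0.6400
FA = 94/125 = 0.7520
Φ⁻¹(0.6400) = 0.3585, Φ⁻¹(0.7520) = 0.6808
c = −½·[z(H) + z(FA)] = −0.5 × (0.3585 + 0.6808) = -0.51965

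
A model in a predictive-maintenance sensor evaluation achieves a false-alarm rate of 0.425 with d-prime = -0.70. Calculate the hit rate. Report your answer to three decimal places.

hit rate = 0.187

z(false-alarm rate) = z(0.425) = -0.1891
z(H) = z(FA) + d' = -0.1891 + (-0.70) = -0.8891
hit rate = Φ(-0.8891) = 0.1870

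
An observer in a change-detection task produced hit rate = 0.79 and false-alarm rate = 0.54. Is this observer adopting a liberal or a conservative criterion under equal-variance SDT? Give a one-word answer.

liberal

z(H) = 0.806, z(FA) = 0.100
c = −½·(z(H) + z(FA)) = -0.453
c < 0 → liberal criterion (biased toward responding “yes”).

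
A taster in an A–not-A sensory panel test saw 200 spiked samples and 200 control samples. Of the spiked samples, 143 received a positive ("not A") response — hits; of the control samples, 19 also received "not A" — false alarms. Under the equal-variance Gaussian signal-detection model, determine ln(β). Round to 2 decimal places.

ln β = 0.70

H = 143/200 = 0.7150
FA = 19/200 = 0.0950
Φ⁻¹(H) = 0.568
Φ⁻¹(FA) = -1.311
ln β = −½·[z(H)² − z(FA)²] = −0.5 × (0.323 − 1.719) = 0.698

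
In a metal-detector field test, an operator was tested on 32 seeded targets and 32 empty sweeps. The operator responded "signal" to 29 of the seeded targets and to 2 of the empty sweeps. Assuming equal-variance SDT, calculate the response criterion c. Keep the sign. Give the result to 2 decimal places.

c = 0.11

H = 29/32 = 0.9062
FA = 2/32 = 0.0625
z(0.9062) = 1.3177, z(0.0625) = -1.5341
c = −½·[z(H) + z(FA)] = −0.5 × (1.3177 + (-1.5341)) = 0.1082
c > 0: the operator has a conservative response bias.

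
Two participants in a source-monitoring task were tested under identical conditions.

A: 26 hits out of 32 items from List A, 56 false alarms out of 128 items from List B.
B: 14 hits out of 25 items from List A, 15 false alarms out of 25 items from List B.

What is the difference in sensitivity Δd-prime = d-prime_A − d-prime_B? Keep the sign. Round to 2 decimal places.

A: z(0.8125) = 0.887, z(0.4375) = -0.157, d' = 1.044
B: z(0.5600) = 0.151, z(0.6000) = 0.253, d' = -0.102
Δd' = d'_A − d'_B = 1.044 − (-0.102) = 1.146
A has the higher sensitivity.

Δd-prime = 1.15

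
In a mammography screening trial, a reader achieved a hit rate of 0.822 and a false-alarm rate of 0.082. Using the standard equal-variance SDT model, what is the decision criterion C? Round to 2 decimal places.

z(H) = z(0.822) = 0.923
z(FA) = z(0.082) = -1.392
c = −½·[z(H) + z(FA)] = −0.5 × (0.923 + (-1.392)) = 0.2345

C = 0.23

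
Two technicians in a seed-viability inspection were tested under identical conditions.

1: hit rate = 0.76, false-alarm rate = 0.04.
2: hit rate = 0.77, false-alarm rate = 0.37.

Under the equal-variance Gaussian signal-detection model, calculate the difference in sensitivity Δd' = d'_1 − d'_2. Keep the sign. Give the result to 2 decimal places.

1: z(0.76) = 0.706, z(0.04) = -1.751, d' = 2.457
2: z(0.77) = 0.739, z(0.37) = -0.332, d' = 1.071
Δd' = d'_1 − d'_2 = 2.457 − 1.071 = 1.386
1 has the higher sensitivity.

Δd' = 1.39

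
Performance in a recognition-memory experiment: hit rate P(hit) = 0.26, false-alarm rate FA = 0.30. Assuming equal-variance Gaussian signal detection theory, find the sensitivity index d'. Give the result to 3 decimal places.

d' = -0.119

z(H) = -0.6433
z(FA) = -0.5244
d' = z(H) − z(FA) = -0.6433 − (-0.5244) = -0.1189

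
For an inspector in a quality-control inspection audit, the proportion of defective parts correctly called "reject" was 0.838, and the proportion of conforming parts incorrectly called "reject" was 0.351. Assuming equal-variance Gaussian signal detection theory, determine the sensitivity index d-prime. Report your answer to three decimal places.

d-prime = 1.369

z(H) = z(0.838) = 0.9863
z(FA) = z(0.351) = -0.3826
d' = z(H) − z(FA) = 0.9863 − (-0.3826) = 1.3689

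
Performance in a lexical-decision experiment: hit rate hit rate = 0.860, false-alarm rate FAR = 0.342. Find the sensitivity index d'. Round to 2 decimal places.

d' = 1.49

Φ⁻¹(0.860) = 1.0803, Φ⁻¹(0.342) = -0.4070
d' = z(H) − z(FA) = 1.0803 − (-0.4070) = 1.4873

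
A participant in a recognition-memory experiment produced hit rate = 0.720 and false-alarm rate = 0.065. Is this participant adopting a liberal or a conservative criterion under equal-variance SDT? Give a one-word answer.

z(H) = 0.583, z(FA) = -1.514
c = −½·(z(H) + z(FA)) = 0.4655
c > 0 → conservative criterion (biased toward responding “no”).

conservative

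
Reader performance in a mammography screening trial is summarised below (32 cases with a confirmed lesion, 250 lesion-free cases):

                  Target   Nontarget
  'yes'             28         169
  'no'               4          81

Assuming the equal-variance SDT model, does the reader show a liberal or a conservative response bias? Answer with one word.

liberal

z(H) = 1.150, z(FA) = 0.457
c = −½·(z(H) + z(FA)) = -0.8035
c < 0 → liberal criterion (biased toward responding “yes”).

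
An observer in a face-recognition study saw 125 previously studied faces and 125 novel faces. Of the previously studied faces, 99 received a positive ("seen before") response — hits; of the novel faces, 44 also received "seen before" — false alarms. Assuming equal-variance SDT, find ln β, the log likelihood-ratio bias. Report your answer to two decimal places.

ln β = -0.26

H = 99/125 = 0.7920
FA = 44/125 = 0.3520
z(0.7920) = 0.813, z(0.3520) = -0.380
ln β = −½·[z(H)² − z(FA)²] = −0.5 × (0.661 − 0.144) = -0.2585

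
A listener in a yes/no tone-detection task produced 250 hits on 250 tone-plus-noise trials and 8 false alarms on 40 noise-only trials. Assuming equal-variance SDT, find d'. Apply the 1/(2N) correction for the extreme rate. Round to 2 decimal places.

d' = 3.72

The hit rate is 250/250 = 1, so apply the 1/(2N) correction: H → 1 − 1/(2·250) = 0.99800.
z(H) = z(0.99800) = 2.878
z(FA) = z(0.20000) = -0.842
d' = 2.878 − (-0.842) = 3.720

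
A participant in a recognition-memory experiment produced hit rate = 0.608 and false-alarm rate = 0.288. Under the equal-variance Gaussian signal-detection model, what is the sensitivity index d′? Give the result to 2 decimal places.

d′ = 0.83

z(H) = 0.2741
z(FA) = -0.5592
d' = z(H) − z(FA) = 0.2741 − (-0.5592) = 0.8333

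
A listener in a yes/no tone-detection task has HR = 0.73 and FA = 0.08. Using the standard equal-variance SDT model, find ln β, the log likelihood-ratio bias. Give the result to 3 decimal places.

ln β = 0.799

z(H) = z(0.73) = 0.6128
z(FA) = z(0.08) = -1.4051
ln β = −½·[z(H)² − z(FA)²] = −0.5 × (0.3755 − 1.9743) = 0.7994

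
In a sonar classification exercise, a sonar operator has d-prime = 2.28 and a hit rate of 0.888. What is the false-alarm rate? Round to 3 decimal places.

z(hit rate) = z(0.888) = 1.2160
z(FA) = z(H) − d' = 1.2160 − 2.28 = -1.0640
false-alarm rate = Φ(-1.0640) = 0.1437

false-alarm rate = 0.144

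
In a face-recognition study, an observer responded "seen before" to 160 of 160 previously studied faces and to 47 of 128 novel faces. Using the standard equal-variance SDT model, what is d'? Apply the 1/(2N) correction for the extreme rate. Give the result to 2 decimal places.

d' = 3.07

The hit rate is 160/160 = 1, so apply the 1/(2N) correction: H → 1 − 1/(2·160) = 0.99687.
z(H) = z(0.99687) = 2.734
z(FA) = z(0.36719) = -0.339
d' = 2.734 − (-0.339) = 3.073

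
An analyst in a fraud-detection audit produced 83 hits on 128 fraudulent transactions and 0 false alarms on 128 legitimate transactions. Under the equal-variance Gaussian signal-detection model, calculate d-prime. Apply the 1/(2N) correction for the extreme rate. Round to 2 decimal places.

d-prime = 3.04

The false-alarm rate is 0/128 = 0, so apply the 1/(2N) correction: FA → 1/(2·128) = 0.00391.
z(H) = z(0.64844) = 0.381
z(FA) = z(0.00391) = -2.660
d' = 0.381 − (-2.660) = 3.041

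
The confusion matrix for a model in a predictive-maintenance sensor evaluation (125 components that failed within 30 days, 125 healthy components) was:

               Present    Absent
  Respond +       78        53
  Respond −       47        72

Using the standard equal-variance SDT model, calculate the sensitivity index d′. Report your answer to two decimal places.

d′ = 0.51

H = 78/125 = 0.6240
FA = 53/125 = 0.4240
z(H) = z(0.6240) = 0.3160
z(FA) = z(0.4240) = -0.1917
d' = z(H) − z(FA) = 0.3160 − (-0.1917) = 0.5077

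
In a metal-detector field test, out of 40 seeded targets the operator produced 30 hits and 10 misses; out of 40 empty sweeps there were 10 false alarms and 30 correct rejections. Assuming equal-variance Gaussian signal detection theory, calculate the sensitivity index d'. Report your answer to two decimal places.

H = 30/40 = 0.7500
FA = 10/40 = 0.2500
z(H) = z(0.7500) = 0.6745
z(FA) = z(0.2500) = -0.6745
d' = z(H) − z(FA) = 0.6745 − (-0.6745) = 1.3490

d' = 1.35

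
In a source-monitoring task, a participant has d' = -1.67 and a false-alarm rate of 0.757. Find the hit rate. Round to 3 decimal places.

z(false-alarm rate) = z(0.757) = 0.6967
z(H) = z(FA) + d' = 0.6967 + (-1.67) = -0.9733
hit rate = Φ(-0.9733) = 0.1652

hit rate = 0.165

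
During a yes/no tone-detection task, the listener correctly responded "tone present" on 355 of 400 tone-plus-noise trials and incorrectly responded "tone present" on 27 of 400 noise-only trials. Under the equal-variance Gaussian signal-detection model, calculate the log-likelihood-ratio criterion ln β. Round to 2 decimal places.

H = 355/400 = 0.8875
FA = 27/400 = 0.0675
z(0.8875) = 1.213, z(0.0675) = -1.495
ln β = −½·[z(H)² − z(FA)²] = −0.5 × (1.471 − 2.235) = 0.382

ln β = 0.38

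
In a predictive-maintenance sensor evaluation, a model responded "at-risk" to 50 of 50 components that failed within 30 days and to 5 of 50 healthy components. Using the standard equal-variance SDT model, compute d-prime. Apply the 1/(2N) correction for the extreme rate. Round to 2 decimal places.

d-prime = 3.61

The hit rate is 50/50 = 1, so apply the 1/(2N) correction: H → 1 − 1/(2·50) = 0.99000.
z(H) = z(0.99000) = 2.326
z(FA) = z(0.10000) = -1.282
d' = 2.326 − (-1.282) = 3.608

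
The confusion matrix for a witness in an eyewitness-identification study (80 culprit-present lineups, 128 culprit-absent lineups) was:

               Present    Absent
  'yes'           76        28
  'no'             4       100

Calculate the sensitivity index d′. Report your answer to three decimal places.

H = 76/80 = 0.9500
FA = 28/128 = 0.2188
z(0.9500) = 1.6449, z(0.2188) = -0.7763
d' = z(H) − z(FA) = 1.6449 − (-0.7763) = 2.4212

d′ = 2.421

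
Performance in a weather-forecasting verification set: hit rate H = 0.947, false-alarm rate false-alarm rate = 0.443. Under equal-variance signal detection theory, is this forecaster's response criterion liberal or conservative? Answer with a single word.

z(H) = 1.616, z(FA) = -0.143
c = −½·(z(H) + z(FA)) = -0.7365
c < 0 → liberal criterion (biased toward responding “yes”).

liberal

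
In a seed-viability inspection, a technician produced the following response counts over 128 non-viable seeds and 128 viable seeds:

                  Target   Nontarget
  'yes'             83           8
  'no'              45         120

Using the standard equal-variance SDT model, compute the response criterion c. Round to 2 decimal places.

c = 0.58

H = 83/128 = 0.6484
FA = 8/128 = 0.0625
z(H) = z(0.6484) = 0.3810
z(FA) = z(0.0625) = -1.5341
c = −½·[z(H) + z(FA)] = −0.5 × (0.3810 + (-1.5341)) = 0.57655
c > 0: the technician has a conservative response bias.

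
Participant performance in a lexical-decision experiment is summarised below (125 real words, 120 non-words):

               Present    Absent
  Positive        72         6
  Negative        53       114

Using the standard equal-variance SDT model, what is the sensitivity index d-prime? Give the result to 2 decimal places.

H = 72/125 = 0.5760
FA = 6/120 = 0.0500
z(H) = z(0.5760) = 0.192
z(FA) = z(0.0500) = -1.645
d' = z(H) − z(FA) = 0.192 − (-1.645) = 1.837

d-prime = 1.84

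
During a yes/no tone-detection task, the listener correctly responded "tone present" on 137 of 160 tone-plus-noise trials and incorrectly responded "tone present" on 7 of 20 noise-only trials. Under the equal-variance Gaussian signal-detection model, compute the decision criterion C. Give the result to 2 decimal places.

C = -0.34

H = 137/160 = 0.8562
FA = 7/20 = 0.3500
z(H) = z(0.8562) = 1.0634
z(FA) = z(0.3500) = -0.3853
c = −½·[z(H) + z(FA)] = −0.5 × (1.0634 + (-0.3853)) = -0.33905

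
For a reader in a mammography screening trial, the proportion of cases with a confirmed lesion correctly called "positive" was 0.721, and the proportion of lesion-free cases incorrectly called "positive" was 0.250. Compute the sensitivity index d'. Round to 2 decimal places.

Φ⁻¹(0.721) = 0.5858, Φ⁻¹(0.250) = -0.6745
d' = z(H) − z(FA) = 0.5858 − (-0.6745) = 1.2603

d' = 1.26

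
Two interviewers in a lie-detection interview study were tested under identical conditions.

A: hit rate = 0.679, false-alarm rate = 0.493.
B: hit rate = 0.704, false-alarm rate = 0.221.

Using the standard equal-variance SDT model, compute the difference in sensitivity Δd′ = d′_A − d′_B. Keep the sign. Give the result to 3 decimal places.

Δd′ = -0.822

A: z(0.679) = 0.4649, z(0.493) = -0.0175, d' = 0.4824
B: z(0.704) = 0.5359, z(0.221) = -0.7688, d' = 1.3047
Δd' = d'_A − d'_B = 0.4824 − 1.3047 = -0.8223
B has the higher sensitivity.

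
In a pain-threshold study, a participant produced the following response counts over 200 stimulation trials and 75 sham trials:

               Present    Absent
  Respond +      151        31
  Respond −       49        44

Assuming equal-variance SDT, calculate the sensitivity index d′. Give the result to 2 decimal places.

d′ = 0.91

H = 151/200 = 0.7550
FA = 31/75 = 0.4133
Φ⁻¹(0.7550) = 0.6903, Φ⁻¹(0.4133) = -0.2191
d' = z(H) − z(FA) = 0.6903 − (-0.2191) = 0.9094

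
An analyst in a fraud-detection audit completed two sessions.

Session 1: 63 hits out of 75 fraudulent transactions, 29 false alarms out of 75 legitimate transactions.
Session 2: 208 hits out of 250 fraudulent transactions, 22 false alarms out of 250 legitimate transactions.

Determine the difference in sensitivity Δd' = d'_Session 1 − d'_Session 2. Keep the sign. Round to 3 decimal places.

Session 1: z(0.8400) = 0.9945, z(0.3867) = -0.2879, d' = 1.2824
Session 2: z(0.8320) = 0.9621, z(0.0880) = -1.3532, d' = 2.3153
Δd' = d'_Session 1 − d'_Session 2 = 1.2824 − 2.3153 = -1.0329
Session 2 has the higher sensitivity.

Δd' = -1.033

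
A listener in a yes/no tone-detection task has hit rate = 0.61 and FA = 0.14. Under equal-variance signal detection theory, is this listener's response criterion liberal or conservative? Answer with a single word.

z(H) = 0.279, z(FA) = -1.080
c = −½·(z(H) + z(FA)) = 0.4005
c > 0 → conservative criterion (biased toward responding “no”).

conservative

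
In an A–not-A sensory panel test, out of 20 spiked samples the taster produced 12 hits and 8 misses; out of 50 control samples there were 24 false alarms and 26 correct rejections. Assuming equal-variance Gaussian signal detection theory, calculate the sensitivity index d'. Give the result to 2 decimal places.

d' = 0.30

H = 12/20 = 0.6000
FA = 24/50 = 0.4800
z(0.6000) = 0.253, z(0.4800) = -0.050
d' = z(H) − z(FA) = 0.253 − (-0.050) = 0.303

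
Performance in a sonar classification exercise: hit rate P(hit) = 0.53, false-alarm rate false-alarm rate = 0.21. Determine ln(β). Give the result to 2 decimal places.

z(H) = z(0.53) = 0.075
z(FA) = z(0.21) = -0.806
ln β = −½·[z(H)² − z(FA)²] = −0.5 × (0.006 − 0.650) = 0.322

ln β = 0.32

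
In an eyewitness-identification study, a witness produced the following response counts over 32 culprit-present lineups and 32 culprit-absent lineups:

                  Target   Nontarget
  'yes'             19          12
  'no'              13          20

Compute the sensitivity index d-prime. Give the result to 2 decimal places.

H = 19/32 = 0.5938
FA = 12/32 = 0.3750
Φ⁻¹(H) = Φ⁻¹(0.5938) = 0.237
Φ⁻¹(FA) = Φ⁻¹(0.3750) = -0.319
d' = z(H) − z(FA) = 0.237 − (-0.319) = 0.556

d-prime = 0.56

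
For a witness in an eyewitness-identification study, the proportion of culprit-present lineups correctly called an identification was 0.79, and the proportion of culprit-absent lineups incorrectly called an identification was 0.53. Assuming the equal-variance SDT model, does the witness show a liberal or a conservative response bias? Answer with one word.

z(H) = 0.806, z(FA) = 0.075
c = −½·(z(H) + z(FA)) = -0.4405
c < 0 → liberal criterion (biased toward responding “yes”).

liberal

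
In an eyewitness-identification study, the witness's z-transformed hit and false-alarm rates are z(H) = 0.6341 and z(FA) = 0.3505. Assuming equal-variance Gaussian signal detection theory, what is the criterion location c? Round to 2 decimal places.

c = -0.49

c = −½·[z(H) + z(FA)] = −½·(0.6341 + 0.3505) = -0.4923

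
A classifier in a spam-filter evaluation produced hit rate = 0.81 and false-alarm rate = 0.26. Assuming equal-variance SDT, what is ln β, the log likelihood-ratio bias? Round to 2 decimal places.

ln β = -0.18

z(H) = 0.878
z(FA) = -0.643
ln β = −½·[z(H)² − z(FA)²] = −0.5 × (0.771 − 0.413) = -0.179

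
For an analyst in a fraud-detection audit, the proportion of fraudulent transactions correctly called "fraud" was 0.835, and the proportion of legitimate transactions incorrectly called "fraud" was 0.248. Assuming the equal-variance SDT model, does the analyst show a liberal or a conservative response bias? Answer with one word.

z(H) = 0.974, z(FA) = -0.681
c = −½·(z(H) + z(FA)) = -0.1465
c < 0 → liberal criterion (biased toward responding “yes”).

liberal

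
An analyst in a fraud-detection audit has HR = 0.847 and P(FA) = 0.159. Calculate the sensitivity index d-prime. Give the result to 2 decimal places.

z(H) = 1.0237
z(FA) = -0.9986
d' = z(H) − z(FA) = 1.0237 − (-0.9986) = 2.0223

d-prime = 2.02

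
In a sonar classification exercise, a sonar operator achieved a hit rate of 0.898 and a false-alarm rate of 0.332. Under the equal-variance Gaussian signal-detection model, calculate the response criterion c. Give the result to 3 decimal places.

z(H) = z(0.898) = 1.2702
z(FA) = z(0.332) = -0.4344
c = −½·[z(H) + z(FA)] = −0.5 × (1.2702 + (-0.4344)) = -0.4179

c = -0.418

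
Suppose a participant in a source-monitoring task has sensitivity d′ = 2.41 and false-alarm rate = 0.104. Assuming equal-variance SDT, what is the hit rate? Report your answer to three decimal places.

hit rate = 0.875

z(false-alarm rate) = z(0.104) = -1.2591
z(H) = z(FA) + d' = -1.2591 + 2.41 = 1.1509
hit rate = Φ(1.1509) = 0.8751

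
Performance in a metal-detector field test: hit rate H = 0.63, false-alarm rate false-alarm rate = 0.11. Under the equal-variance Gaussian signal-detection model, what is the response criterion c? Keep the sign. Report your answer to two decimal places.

c = 0.45

Φ⁻¹(H) = 0.332
Φ⁻¹(FA) = -1.227
c = −½·[z(H) + z(FA)] = −0.5 × (0.332 + (-1.227)) = 0.4475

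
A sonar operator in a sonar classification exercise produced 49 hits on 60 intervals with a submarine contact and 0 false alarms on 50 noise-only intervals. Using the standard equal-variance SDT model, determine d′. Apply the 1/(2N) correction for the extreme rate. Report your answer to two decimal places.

The false-alarm rate is 0/50 = 0, so apply the 1/(2N) correction: FA → 1/(2·50) = 0.01000.
z(H) = z(0.81667) = 0.903
z(FA) = z(0.01000) = -2.326
d' = 0.903 − (-2.326) = 3.229

d′ = 3.23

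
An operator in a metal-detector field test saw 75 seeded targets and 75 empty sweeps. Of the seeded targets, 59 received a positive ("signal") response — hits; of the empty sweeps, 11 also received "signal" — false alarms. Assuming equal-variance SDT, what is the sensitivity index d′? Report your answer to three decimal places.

H = 59/75 = 0.7867
FA = 11/75 = 0.1467
z(H) = z(0.7867) = 0.7950
z(FA) = z(0.1467) = -1.0507
d' = z(H) − z(FA) = 0.7950 − (-1.0507) = 1.8457

d′ = 1.846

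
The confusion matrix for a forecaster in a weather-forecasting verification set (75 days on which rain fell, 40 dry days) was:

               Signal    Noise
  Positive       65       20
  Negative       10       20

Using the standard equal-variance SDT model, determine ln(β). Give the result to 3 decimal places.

ln β = -0.617

H = 65/75 = 0.8667
FA = 20/40 = 0.5000
Φ⁻¹(0.8667) = 1.1109, Φ⁻¹(0.5000) = 0.0000
ln β = −½·[z(H)² − z(FA)²] = −0.5 × (1.2341 − 0.0000) = -0.61705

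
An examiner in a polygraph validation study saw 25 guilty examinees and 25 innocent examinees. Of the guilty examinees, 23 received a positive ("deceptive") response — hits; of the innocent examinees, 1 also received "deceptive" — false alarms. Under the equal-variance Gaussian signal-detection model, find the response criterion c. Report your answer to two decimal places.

c = 0.17

H = 23/25 = 0.9200
FA = 1/25 = 0.0400
z(H) = z(0.9200) = 1.4051
z(FA) = z(0.0400) = -1.7507
c = −½·[z(H) + z(FA)] = −0.5 × (1.4051 + (-1.7507)) = 0.1728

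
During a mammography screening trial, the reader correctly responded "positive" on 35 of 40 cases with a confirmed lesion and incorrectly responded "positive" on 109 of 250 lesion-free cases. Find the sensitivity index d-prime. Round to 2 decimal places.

d-prime = 1.31

H = 35/40 = 0.8750
FA = 109/250 = 0.4360
Φ⁻¹(0.8750) = 1.1503, Φ⁻¹(0.4360) = -0.1611
d' = z(H) − z(FA) = 1.1503 − (-0.1611) = 1.3114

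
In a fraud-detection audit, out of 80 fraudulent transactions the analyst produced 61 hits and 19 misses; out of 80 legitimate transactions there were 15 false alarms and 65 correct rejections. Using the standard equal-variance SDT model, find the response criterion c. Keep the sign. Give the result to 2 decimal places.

H = 61/80 = 0.7625
FA = 15/80 = 0.1875
z(0.7625) = 0.7144, z(0.1875) = -0.8871
c = −½·[z(H) + z(FA)] = −0.5 × (0.7144 + (-0.8871)) = 0.08635
c > 0: the analyst has a conservative response bias.

c = 0.09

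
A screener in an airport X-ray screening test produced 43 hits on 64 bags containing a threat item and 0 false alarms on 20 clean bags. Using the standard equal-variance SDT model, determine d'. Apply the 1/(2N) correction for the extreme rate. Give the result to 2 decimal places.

d' = 2.41

The false-alarm rate is 0/20 = 0, so apply the 1/(2N) correction: FA → 1/(2·20) = 0.02500.
z(H) = z(0.67188) = 0.445
z(FA) = z(0.02500) = -1.960
d' = 0.445 − (-1.960) = 2.405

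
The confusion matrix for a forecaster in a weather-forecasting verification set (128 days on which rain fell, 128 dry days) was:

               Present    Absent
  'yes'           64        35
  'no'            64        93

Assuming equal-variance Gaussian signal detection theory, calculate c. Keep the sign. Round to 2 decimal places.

H = 64/128 = 0.5000
FA = 35/128 = 0.2734
z(H) = z(0.5000) = 0.000
z(FA) = z(0.2734) = -0.603
c = −½·[z(H) + z(FA)] = −0.5 × (0.000 + (-0.603)) = 0.3015
c > 0: the forecaster has a conservative response bias.

c = 0.30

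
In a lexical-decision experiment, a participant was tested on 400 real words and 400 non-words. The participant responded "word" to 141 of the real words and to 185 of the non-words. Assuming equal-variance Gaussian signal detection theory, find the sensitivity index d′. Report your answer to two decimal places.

H = 141/400 = 0.3525
FA = 185/400 = 0.4625
z(0.3525) = -0.3786, z(0.4625) = -0.0941
d' = z(H) − z(FA) = -0.3786 − (-0.0941) = -0.2845

d′ = -0.28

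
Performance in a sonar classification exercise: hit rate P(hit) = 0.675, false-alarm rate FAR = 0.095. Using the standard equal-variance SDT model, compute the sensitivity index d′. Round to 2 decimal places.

z(0.675) = 0.4538, z(0.095) = -1.3106
d' = z(H) − z(FA) = 0.4538 − (-1.3106) = 1.7644

d′ = 1.76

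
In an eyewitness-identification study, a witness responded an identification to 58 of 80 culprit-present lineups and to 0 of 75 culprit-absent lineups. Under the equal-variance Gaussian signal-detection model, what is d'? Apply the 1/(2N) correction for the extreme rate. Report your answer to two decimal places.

The false-alarm rate is 0/75 = 0, so apply the 1/(2N) correction: FA → 1/(2·75) = 0.00667.
z(H) = z(0.72500) = 0.598
z(FA) = z(0.00667) = -2.475
d' = 0.598 − (-2.475) = 3.073

d' = 3.07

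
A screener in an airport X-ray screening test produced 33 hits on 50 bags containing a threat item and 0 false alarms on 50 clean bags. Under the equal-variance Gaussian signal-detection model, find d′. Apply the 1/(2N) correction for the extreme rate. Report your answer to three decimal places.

The false-alarm rate is 0/50 = 0, so apply the 1/(2N) correction: FA → 1/(2·50) = 0.01000.
z(H) = z(0.66000) = 0.4125
z(FA) = z(0.01000) = -2.3263
d' = 0.4125 − (-2.3263) = 2.7388

d′ = 2.739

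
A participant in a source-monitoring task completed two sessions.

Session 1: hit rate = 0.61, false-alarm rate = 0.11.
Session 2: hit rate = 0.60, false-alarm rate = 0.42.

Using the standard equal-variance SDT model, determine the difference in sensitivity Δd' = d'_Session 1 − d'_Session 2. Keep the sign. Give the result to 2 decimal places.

Session 1: z(0.61) = 0.279, z(0.11) = -1.227, d' = 1.506
Session 2: z(0.60) = 0.253, z(0.42) = -0.202, d' = 0.455
Δd' = d'_Session 1 − d'_Session 2 = 1.506 − 0.455 = 1.051
Session 1 has the higher sensitivity.

Δd' = 1.05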